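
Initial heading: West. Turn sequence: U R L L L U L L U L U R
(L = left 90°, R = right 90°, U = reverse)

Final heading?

Answer: Final heading: West

Derivation:
Start: West
  U (U-turn (180°)) -> East
  R (right (90° clockwise)) -> South
  L (left (90° counter-clockwise)) -> East
  L (left (90° counter-clockwise)) -> North
  L (left (90° counter-clockwise)) -> West
  U (U-turn (180°)) -> East
  L (left (90° counter-clockwise)) -> North
  L (left (90° counter-clockwise)) -> West
  U (U-turn (180°)) -> East
  L (left (90° counter-clockwise)) -> North
  U (U-turn (180°)) -> South
  R (right (90° clockwise)) -> West
Final: West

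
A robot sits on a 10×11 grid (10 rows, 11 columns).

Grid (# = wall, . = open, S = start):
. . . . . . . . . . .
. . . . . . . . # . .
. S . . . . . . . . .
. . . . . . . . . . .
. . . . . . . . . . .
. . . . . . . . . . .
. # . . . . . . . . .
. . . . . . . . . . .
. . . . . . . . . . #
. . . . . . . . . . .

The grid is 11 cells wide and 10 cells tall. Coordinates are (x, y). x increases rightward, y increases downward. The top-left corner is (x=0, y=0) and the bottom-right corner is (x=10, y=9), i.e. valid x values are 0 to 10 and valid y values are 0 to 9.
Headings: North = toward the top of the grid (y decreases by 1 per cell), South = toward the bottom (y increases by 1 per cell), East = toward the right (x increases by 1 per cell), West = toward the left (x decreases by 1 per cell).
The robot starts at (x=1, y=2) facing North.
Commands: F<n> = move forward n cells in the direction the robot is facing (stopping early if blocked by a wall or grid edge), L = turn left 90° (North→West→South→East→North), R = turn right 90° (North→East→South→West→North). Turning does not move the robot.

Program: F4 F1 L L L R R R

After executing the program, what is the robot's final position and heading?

Answer: Final position: (x=1, y=0), facing North

Derivation:
Start: (x=1, y=2), facing North
  F4: move forward 2/4 (blocked), now at (x=1, y=0)
  F1: move forward 0/1 (blocked), now at (x=1, y=0)
  L: turn left, now facing West
  L: turn left, now facing South
  L: turn left, now facing East
  R: turn right, now facing South
  R: turn right, now facing West
  R: turn right, now facing North
Final: (x=1, y=0), facing North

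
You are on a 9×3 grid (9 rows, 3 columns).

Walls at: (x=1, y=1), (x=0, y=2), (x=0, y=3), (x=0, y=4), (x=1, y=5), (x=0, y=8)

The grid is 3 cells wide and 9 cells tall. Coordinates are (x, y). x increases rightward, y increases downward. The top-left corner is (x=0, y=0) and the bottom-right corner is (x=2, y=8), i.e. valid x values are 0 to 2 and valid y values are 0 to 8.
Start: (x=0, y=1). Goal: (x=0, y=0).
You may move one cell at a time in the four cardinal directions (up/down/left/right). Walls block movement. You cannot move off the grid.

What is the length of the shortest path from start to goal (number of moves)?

Answer: Shortest path length: 1

Derivation:
BFS from (x=0, y=1) until reaching (x=0, y=0):
  Distance 0: (x=0, y=1)
  Distance 1: (x=0, y=0)  <- goal reached here
One shortest path (1 moves): (x=0, y=1) -> (x=0, y=0)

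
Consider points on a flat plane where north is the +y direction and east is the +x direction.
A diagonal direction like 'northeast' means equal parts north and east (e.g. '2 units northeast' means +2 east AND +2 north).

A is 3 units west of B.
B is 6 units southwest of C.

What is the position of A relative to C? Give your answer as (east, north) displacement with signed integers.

Answer: A is at (east=-9, north=-6) relative to C.

Derivation:
Place C at the origin (east=0, north=0).
  B is 6 units southwest of C: delta (east=-6, north=-6); B at (east=-6, north=-6).
  A is 3 units west of B: delta (east=-3, north=+0); A at (east=-9, north=-6).
Therefore A relative to C: (east=-9, north=-6).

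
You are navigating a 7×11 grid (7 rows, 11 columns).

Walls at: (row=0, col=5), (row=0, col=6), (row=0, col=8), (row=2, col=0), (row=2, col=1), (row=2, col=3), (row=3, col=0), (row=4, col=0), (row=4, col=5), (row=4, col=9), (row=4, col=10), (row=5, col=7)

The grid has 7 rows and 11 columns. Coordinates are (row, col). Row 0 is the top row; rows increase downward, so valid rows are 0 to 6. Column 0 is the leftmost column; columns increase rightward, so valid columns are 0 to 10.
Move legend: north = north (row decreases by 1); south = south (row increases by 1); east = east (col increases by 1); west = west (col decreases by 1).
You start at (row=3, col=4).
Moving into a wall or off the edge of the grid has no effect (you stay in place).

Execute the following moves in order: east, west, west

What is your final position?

Start: (row=3, col=4)
  east (east): (row=3, col=4) -> (row=3, col=5)
  west (west): (row=3, col=5) -> (row=3, col=4)
  west (west): (row=3, col=4) -> (row=3, col=3)
Final: (row=3, col=3)

Answer: Final position: (row=3, col=3)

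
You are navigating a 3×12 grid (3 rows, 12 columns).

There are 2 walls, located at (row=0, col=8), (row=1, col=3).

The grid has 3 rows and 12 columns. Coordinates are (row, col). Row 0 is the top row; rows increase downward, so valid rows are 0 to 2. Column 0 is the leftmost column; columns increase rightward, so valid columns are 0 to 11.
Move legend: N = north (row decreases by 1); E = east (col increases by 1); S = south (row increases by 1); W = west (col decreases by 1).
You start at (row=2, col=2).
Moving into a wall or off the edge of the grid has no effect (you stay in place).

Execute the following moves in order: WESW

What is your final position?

Start: (row=2, col=2)
  W (west): (row=2, col=2) -> (row=2, col=1)
  E (east): (row=2, col=1) -> (row=2, col=2)
  S (south): blocked, stay at (row=2, col=2)
  W (west): (row=2, col=2) -> (row=2, col=1)
Final: (row=2, col=1)

Answer: Final position: (row=2, col=1)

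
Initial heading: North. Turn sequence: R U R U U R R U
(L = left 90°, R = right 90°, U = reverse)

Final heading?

Start: North
  R (right (90° clockwise)) -> East
  U (U-turn (180°)) -> West
  R (right (90° clockwise)) -> North
  U (U-turn (180°)) -> South
  U (U-turn (180°)) -> North
  R (right (90° clockwise)) -> East
  R (right (90° clockwise)) -> South
  U (U-turn (180°)) -> North
Final: North

Answer: Final heading: North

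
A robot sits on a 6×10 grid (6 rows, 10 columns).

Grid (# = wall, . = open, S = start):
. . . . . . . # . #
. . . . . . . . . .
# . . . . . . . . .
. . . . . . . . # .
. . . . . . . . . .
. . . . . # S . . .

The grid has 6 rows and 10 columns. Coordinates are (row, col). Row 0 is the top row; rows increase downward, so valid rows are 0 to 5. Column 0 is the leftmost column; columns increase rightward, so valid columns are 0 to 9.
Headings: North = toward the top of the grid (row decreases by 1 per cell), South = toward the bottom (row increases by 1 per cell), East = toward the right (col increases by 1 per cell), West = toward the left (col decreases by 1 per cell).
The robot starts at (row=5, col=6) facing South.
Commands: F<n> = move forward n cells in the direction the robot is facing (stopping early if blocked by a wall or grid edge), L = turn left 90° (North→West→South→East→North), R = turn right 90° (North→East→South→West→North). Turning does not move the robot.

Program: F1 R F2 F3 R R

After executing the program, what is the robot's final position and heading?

Answer: Final position: (row=5, col=6), facing East

Derivation:
Start: (row=5, col=6), facing South
  F1: move forward 0/1 (blocked), now at (row=5, col=6)
  R: turn right, now facing West
  F2: move forward 0/2 (blocked), now at (row=5, col=6)
  F3: move forward 0/3 (blocked), now at (row=5, col=6)
  R: turn right, now facing North
  R: turn right, now facing East
Final: (row=5, col=6), facing East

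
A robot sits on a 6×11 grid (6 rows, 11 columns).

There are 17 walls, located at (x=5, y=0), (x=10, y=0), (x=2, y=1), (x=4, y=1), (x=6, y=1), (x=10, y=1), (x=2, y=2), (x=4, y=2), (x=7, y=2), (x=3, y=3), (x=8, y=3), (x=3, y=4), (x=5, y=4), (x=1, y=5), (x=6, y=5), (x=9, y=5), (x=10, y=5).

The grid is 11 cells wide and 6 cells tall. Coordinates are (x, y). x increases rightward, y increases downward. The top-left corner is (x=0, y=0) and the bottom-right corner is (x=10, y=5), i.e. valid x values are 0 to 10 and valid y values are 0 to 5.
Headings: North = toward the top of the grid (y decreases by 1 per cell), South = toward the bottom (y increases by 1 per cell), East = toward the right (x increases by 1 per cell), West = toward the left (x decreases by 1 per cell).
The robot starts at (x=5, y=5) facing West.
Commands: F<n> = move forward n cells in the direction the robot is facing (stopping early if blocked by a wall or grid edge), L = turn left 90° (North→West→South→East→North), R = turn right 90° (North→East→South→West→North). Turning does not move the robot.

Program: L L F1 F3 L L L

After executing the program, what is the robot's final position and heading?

Answer: Final position: (x=5, y=5), facing South

Derivation:
Start: (x=5, y=5), facing West
  L: turn left, now facing South
  L: turn left, now facing East
  F1: move forward 0/1 (blocked), now at (x=5, y=5)
  F3: move forward 0/3 (blocked), now at (x=5, y=5)
  L: turn left, now facing North
  L: turn left, now facing West
  L: turn left, now facing South
Final: (x=5, y=5), facing South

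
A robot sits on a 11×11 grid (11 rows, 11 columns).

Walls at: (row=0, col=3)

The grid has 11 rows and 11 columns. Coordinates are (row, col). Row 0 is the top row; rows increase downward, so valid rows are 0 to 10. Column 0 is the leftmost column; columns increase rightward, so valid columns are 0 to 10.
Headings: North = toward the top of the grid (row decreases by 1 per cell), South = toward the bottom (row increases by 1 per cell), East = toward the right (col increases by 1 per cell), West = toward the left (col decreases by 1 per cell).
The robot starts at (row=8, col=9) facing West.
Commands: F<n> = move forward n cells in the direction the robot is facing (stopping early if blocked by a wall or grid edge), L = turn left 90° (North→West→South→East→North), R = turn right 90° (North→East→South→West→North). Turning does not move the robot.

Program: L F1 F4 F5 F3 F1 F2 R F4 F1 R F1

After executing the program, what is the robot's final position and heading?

Answer: Final position: (row=9, col=4), facing North

Derivation:
Start: (row=8, col=9), facing West
  L: turn left, now facing South
  F1: move forward 1, now at (row=9, col=9)
  F4: move forward 1/4 (blocked), now at (row=10, col=9)
  F5: move forward 0/5 (blocked), now at (row=10, col=9)
  F3: move forward 0/3 (blocked), now at (row=10, col=9)
  F1: move forward 0/1 (blocked), now at (row=10, col=9)
  F2: move forward 0/2 (blocked), now at (row=10, col=9)
  R: turn right, now facing West
  F4: move forward 4, now at (row=10, col=5)
  F1: move forward 1, now at (row=10, col=4)
  R: turn right, now facing North
  F1: move forward 1, now at (row=9, col=4)
Final: (row=9, col=4), facing North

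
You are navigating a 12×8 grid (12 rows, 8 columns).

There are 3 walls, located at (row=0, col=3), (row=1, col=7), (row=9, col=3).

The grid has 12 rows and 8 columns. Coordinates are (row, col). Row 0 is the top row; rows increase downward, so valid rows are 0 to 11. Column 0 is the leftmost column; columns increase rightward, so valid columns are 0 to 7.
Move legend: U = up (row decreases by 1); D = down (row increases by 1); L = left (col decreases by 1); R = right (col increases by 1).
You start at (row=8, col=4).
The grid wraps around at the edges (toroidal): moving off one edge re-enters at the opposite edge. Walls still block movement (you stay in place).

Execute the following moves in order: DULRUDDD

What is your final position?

Answer: Final position: (row=10, col=4)

Derivation:
Start: (row=8, col=4)
  D (down): (row=8, col=4) -> (row=9, col=4)
  U (up): (row=9, col=4) -> (row=8, col=4)
  L (left): (row=8, col=4) -> (row=8, col=3)
  R (right): (row=8, col=3) -> (row=8, col=4)
  U (up): (row=8, col=4) -> (row=7, col=4)
  D (down): (row=7, col=4) -> (row=8, col=4)
  D (down): (row=8, col=4) -> (row=9, col=4)
  D (down): (row=9, col=4) -> (row=10, col=4)
Final: (row=10, col=4)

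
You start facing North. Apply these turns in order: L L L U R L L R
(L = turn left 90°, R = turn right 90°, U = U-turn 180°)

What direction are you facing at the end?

Start: North
  L (left (90° counter-clockwise)) -> West
  L (left (90° counter-clockwise)) -> South
  L (left (90° counter-clockwise)) -> East
  U (U-turn (180°)) -> West
  R (right (90° clockwise)) -> North
  L (left (90° counter-clockwise)) -> West
  L (left (90° counter-clockwise)) -> South
  R (right (90° clockwise)) -> West
Final: West

Answer: Final heading: West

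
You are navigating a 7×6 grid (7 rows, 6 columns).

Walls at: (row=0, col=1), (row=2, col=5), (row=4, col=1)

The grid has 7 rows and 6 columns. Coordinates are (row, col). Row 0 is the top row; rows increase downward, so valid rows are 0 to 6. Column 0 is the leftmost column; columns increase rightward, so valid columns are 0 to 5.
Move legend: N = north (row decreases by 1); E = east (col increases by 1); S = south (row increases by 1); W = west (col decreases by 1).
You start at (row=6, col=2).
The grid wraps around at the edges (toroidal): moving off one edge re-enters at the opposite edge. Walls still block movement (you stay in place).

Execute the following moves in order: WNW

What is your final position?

Start: (row=6, col=2)
  W (west): (row=6, col=2) -> (row=6, col=1)
  N (north): (row=6, col=1) -> (row=5, col=1)
  W (west): (row=5, col=1) -> (row=5, col=0)
Final: (row=5, col=0)

Answer: Final position: (row=5, col=0)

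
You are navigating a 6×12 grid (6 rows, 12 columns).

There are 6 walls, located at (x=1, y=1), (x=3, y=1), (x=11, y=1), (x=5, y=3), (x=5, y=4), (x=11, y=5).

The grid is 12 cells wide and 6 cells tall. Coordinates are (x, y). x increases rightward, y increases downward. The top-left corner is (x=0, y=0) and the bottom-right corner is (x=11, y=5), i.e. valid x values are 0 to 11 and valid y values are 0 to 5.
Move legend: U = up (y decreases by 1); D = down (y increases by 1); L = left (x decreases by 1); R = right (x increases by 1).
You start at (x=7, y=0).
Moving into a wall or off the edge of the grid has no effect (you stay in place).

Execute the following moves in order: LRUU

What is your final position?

Start: (x=7, y=0)
  L (left): (x=7, y=0) -> (x=6, y=0)
  R (right): (x=6, y=0) -> (x=7, y=0)
  U (up): blocked, stay at (x=7, y=0)
  U (up): blocked, stay at (x=7, y=0)
Final: (x=7, y=0)

Answer: Final position: (x=7, y=0)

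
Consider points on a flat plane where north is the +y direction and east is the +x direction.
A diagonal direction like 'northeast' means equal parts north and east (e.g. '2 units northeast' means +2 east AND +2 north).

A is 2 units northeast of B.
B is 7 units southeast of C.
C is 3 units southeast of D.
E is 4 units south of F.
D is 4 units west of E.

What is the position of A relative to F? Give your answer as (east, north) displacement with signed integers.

Answer: A is at (east=8, north=-12) relative to F.

Derivation:
Place F at the origin (east=0, north=0).
  E is 4 units south of F: delta (east=+0, north=-4); E at (east=0, north=-4).
  D is 4 units west of E: delta (east=-4, north=+0); D at (east=-4, north=-4).
  C is 3 units southeast of D: delta (east=+3, north=-3); C at (east=-1, north=-7).
  B is 7 units southeast of C: delta (east=+7, north=-7); B at (east=6, north=-14).
  A is 2 units northeast of B: delta (east=+2, north=+2); A at (east=8, north=-12).
Therefore A relative to F: (east=8, north=-12).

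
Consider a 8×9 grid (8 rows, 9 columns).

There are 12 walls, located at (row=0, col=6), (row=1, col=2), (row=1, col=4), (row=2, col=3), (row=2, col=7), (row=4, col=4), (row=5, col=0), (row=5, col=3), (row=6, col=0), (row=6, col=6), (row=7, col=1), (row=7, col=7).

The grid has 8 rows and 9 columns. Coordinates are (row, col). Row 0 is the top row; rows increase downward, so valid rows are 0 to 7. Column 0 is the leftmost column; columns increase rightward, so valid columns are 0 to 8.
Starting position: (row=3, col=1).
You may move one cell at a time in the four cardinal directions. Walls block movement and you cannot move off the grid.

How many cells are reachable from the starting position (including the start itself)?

Answer: Reachable cells: 59

Derivation:
BFS flood-fill from (row=3, col=1):
  Distance 0: (row=3, col=1)
  Distance 1: (row=2, col=1), (row=3, col=0), (row=3, col=2), (row=4, col=1)
  Distance 2: (row=1, col=1), (row=2, col=0), (row=2, col=2), (row=3, col=3), (row=4, col=0), (row=4, col=2), (row=5, col=1)
  Distance 3: (row=0, col=1), (row=1, col=0), (row=3, col=4), (row=4, col=3), (row=5, col=2), (row=6, col=1)
  Distance 4: (row=0, col=0), (row=0, col=2), (row=2, col=4), (row=3, col=5), (row=6, col=2)
  Distance 5: (row=0, col=3), (row=2, col=5), (row=3, col=6), (row=4, col=5), (row=6, col=3), (row=7, col=2)
  Distance 6: (row=0, col=4), (row=1, col=3), (row=1, col=5), (row=2, col=6), (row=3, col=7), (row=4, col=6), (row=5, col=5), (row=6, col=4), (row=7, col=3)
  Distance 7: (row=0, col=5), (row=1, col=6), (row=3, col=8), (row=4, col=7), (row=5, col=4), (row=5, col=6), (row=6, col=5), (row=7, col=4)
  Distance 8: (row=1, col=7), (row=2, col=8), (row=4, col=8), (row=5, col=7), (row=7, col=5)
  Distance 9: (row=0, col=7), (row=1, col=8), (row=5, col=8), (row=6, col=7), (row=7, col=6)
  Distance 10: (row=0, col=8), (row=6, col=8)
  Distance 11: (row=7, col=8)
Total reachable: 59 (grid has 60 open cells total)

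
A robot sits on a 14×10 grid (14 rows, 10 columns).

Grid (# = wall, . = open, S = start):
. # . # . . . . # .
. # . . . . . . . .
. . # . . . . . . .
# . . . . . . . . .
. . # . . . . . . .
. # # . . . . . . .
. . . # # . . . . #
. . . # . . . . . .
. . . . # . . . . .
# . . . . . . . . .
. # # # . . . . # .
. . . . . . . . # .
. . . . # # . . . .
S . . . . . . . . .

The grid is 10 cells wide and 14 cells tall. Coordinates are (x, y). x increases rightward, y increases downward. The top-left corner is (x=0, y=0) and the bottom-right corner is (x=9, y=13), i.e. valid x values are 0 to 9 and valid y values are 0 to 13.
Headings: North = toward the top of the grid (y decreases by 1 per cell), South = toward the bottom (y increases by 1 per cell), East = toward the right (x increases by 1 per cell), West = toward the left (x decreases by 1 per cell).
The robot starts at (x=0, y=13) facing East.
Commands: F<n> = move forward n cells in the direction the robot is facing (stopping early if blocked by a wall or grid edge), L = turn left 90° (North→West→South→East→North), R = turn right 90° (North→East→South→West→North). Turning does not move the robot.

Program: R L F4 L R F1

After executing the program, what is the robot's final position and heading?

Answer: Final position: (x=5, y=13), facing East

Derivation:
Start: (x=0, y=13), facing East
  R: turn right, now facing South
  L: turn left, now facing East
  F4: move forward 4, now at (x=4, y=13)
  L: turn left, now facing North
  R: turn right, now facing East
  F1: move forward 1, now at (x=5, y=13)
Final: (x=5, y=13), facing East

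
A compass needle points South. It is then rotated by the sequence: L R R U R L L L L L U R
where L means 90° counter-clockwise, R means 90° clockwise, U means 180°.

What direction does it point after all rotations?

Answer: Final heading: North

Derivation:
Start: South
  L (left (90° counter-clockwise)) -> East
  R (right (90° clockwise)) -> South
  R (right (90° clockwise)) -> West
  U (U-turn (180°)) -> East
  R (right (90° clockwise)) -> South
  L (left (90° counter-clockwise)) -> East
  L (left (90° counter-clockwise)) -> North
  L (left (90° counter-clockwise)) -> West
  L (left (90° counter-clockwise)) -> South
  L (left (90° counter-clockwise)) -> East
  U (U-turn (180°)) -> West
  R (right (90° clockwise)) -> North
Final: North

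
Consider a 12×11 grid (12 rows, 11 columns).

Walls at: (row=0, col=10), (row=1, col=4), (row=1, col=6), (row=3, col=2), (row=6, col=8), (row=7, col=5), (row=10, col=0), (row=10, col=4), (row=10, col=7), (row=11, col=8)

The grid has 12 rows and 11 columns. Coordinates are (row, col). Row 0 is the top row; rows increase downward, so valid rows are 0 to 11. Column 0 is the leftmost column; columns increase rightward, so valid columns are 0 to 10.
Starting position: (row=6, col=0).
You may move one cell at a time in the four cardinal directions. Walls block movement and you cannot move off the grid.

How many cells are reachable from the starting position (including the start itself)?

BFS flood-fill from (row=6, col=0):
  Distance 0: (row=6, col=0)
  Distance 1: (row=5, col=0), (row=6, col=1), (row=7, col=0)
  Distance 2: (row=4, col=0), (row=5, col=1), (row=6, col=2), (row=7, col=1), (row=8, col=0)
  Distance 3: (row=3, col=0), (row=4, col=1), (row=5, col=2), (row=6, col=3), (row=7, col=2), (row=8, col=1), (row=9, col=0)
  Distance 4: (row=2, col=0), (row=3, col=1), (row=4, col=2), (row=5, col=3), (row=6, col=4), (row=7, col=3), (row=8, col=2), (row=9, col=1)
  Distance 5: (row=1, col=0), (row=2, col=1), (row=4, col=3), (row=5, col=4), (row=6, col=5), (row=7, col=4), (row=8, col=3), (row=9, col=2), (row=10, col=1)
  Distance 6: (row=0, col=0), (row=1, col=1), (row=2, col=2), (row=3, col=3), (row=4, col=4), (row=5, col=5), (row=6, col=6), (row=8, col=4), (row=9, col=3), (row=10, col=2), (row=11, col=1)
  Distance 7: (row=0, col=1), (row=1, col=2), (row=2, col=3), (row=3, col=4), (row=4, col=5), (row=5, col=6), (row=6, col=7), (row=7, col=6), (row=8, col=5), (row=9, col=4), (row=10, col=3), (row=11, col=0), (row=11, col=2)
  Distance 8: (row=0, col=2), (row=1, col=3), (row=2, col=4), (row=3, col=5), (row=4, col=6), (row=5, col=7), (row=7, col=7), (row=8, col=6), (row=9, col=5), (row=11, col=3)
  Distance 9: (row=0, col=3), (row=2, col=5), (row=3, col=6), (row=4, col=7), (row=5, col=8), (row=7, col=8), (row=8, col=7), (row=9, col=6), (row=10, col=5), (row=11, col=4)
  Distance 10: (row=0, col=4), (row=1, col=5), (row=2, col=6), (row=3, col=7), (row=4, col=8), (row=5, col=9), (row=7, col=9), (row=8, col=8), (row=9, col=7), (row=10, col=6), (row=11, col=5)
  Distance 11: (row=0, col=5), (row=2, col=7), (row=3, col=8), (row=4, col=9), (row=5, col=10), (row=6, col=9), (row=7, col=10), (row=8, col=9), (row=9, col=8), (row=11, col=6)
  Distance 12: (row=0, col=6), (row=1, col=7), (row=2, col=8), (row=3, col=9), (row=4, col=10), (row=6, col=10), (row=8, col=10), (row=9, col=9), (row=10, col=8), (row=11, col=7)
  Distance 13: (row=0, col=7), (row=1, col=8), (row=2, col=9), (row=3, col=10), (row=9, col=10), (row=10, col=9)
  Distance 14: (row=0, col=8), (row=1, col=9), (row=2, col=10), (row=10, col=10), (row=11, col=9)
  Distance 15: (row=0, col=9), (row=1, col=10), (row=11, col=10)
Total reachable: 122 (grid has 122 open cells total)

Answer: Reachable cells: 122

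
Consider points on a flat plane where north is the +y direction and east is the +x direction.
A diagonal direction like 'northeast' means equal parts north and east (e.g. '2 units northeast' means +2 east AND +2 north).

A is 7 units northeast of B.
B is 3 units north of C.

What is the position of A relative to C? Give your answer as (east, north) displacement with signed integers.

Place C at the origin (east=0, north=0).
  B is 3 units north of C: delta (east=+0, north=+3); B at (east=0, north=3).
  A is 7 units northeast of B: delta (east=+7, north=+7); A at (east=7, north=10).
Therefore A relative to C: (east=7, north=10).

Answer: A is at (east=7, north=10) relative to C.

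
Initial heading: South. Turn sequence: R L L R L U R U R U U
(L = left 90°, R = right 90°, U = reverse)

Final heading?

Start: South
  R (right (90° clockwise)) -> West
  L (left (90° counter-clockwise)) -> South
  L (left (90° counter-clockwise)) -> East
  R (right (90° clockwise)) -> South
  L (left (90° counter-clockwise)) -> East
  U (U-turn (180°)) -> West
  R (right (90° clockwise)) -> North
  U (U-turn (180°)) -> South
  R (right (90° clockwise)) -> West
  U (U-turn (180°)) -> East
  U (U-turn (180°)) -> West
Final: West

Answer: Final heading: West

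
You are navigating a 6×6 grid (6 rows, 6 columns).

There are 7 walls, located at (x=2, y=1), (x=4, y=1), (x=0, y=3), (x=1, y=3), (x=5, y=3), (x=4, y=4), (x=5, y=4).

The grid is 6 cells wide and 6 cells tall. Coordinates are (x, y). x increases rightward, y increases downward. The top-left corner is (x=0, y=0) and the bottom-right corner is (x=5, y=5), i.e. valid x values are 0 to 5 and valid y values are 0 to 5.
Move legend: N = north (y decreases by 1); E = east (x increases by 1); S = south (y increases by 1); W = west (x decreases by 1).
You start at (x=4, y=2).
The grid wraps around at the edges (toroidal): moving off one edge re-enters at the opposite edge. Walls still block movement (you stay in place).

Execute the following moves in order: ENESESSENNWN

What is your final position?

Start: (x=4, y=2)
  E (east): (x=4, y=2) -> (x=5, y=2)
  N (north): (x=5, y=2) -> (x=5, y=1)
  E (east): (x=5, y=1) -> (x=0, y=1)
  S (south): (x=0, y=1) -> (x=0, y=2)
  E (east): (x=0, y=2) -> (x=1, y=2)
  S (south): blocked, stay at (x=1, y=2)
  S (south): blocked, stay at (x=1, y=2)
  E (east): (x=1, y=2) -> (x=2, y=2)
  N (north): blocked, stay at (x=2, y=2)
  N (north): blocked, stay at (x=2, y=2)
  W (west): (x=2, y=2) -> (x=1, y=2)
  N (north): (x=1, y=2) -> (x=1, y=1)
Final: (x=1, y=1)

Answer: Final position: (x=1, y=1)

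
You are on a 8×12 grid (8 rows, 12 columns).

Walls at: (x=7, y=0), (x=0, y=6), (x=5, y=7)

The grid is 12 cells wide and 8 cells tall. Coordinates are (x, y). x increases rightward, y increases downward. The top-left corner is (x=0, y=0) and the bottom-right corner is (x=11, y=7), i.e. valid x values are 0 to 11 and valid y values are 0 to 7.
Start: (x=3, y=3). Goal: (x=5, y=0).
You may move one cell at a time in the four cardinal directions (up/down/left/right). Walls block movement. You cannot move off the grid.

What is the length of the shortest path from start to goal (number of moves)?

BFS from (x=3, y=3) until reaching (x=5, y=0):
  Distance 0: (x=3, y=3)
  Distance 1: (x=3, y=2), (x=2, y=3), (x=4, y=3), (x=3, y=4)
  Distance 2: (x=3, y=1), (x=2, y=2), (x=4, y=2), (x=1, y=3), (x=5, y=3), (x=2, y=4), (x=4, y=4), (x=3, y=5)
  Distance 3: (x=3, y=0), (x=2, y=1), (x=4, y=1), (x=1, y=2), (x=5, y=2), (x=0, y=3), (x=6, y=3), (x=1, y=4), (x=5, y=4), (x=2, y=5), (x=4, y=5), (x=3, y=6)
  Distance 4: (x=2, y=0), (x=4, y=0), (x=1, y=1), (x=5, y=1), (x=0, y=2), (x=6, y=2), (x=7, y=3), (x=0, y=4), (x=6, y=4), (x=1, y=5), (x=5, y=5), (x=2, y=6), (x=4, y=6), (x=3, y=7)
  Distance 5: (x=1, y=0), (x=5, y=0), (x=0, y=1), (x=6, y=1), (x=7, y=2), (x=8, y=3), (x=7, y=4), (x=0, y=5), (x=6, y=5), (x=1, y=6), (x=5, y=6), (x=2, y=7), (x=4, y=7)  <- goal reached here
One shortest path (5 moves): (x=3, y=3) -> (x=4, y=3) -> (x=5, y=3) -> (x=5, y=2) -> (x=5, y=1) -> (x=5, y=0)

Answer: Shortest path length: 5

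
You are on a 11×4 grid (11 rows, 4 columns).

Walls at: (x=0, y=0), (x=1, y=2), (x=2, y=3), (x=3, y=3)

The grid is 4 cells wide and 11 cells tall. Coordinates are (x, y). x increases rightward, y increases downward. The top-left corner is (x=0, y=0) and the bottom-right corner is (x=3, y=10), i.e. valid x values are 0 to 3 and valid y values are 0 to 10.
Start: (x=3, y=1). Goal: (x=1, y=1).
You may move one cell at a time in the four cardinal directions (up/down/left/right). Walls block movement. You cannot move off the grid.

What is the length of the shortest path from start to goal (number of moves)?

BFS from (x=3, y=1) until reaching (x=1, y=1):
  Distance 0: (x=3, y=1)
  Distance 1: (x=3, y=0), (x=2, y=1), (x=3, y=2)
  Distance 2: (x=2, y=0), (x=1, y=1), (x=2, y=2)  <- goal reached here
One shortest path (2 moves): (x=3, y=1) -> (x=2, y=1) -> (x=1, y=1)

Answer: Shortest path length: 2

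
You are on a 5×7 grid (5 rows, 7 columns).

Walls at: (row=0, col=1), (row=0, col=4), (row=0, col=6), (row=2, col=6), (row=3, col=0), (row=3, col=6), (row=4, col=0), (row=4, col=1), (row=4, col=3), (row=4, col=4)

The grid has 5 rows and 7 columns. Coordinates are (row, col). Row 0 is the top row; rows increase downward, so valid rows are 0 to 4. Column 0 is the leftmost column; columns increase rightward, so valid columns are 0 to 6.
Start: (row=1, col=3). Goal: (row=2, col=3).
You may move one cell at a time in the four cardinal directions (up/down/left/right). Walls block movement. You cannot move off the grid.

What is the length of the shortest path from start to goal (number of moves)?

Answer: Shortest path length: 1

Derivation:
BFS from (row=1, col=3) until reaching (row=2, col=3):
  Distance 0: (row=1, col=3)
  Distance 1: (row=0, col=3), (row=1, col=2), (row=1, col=4), (row=2, col=3)  <- goal reached here
One shortest path (1 moves): (row=1, col=3) -> (row=2, col=3)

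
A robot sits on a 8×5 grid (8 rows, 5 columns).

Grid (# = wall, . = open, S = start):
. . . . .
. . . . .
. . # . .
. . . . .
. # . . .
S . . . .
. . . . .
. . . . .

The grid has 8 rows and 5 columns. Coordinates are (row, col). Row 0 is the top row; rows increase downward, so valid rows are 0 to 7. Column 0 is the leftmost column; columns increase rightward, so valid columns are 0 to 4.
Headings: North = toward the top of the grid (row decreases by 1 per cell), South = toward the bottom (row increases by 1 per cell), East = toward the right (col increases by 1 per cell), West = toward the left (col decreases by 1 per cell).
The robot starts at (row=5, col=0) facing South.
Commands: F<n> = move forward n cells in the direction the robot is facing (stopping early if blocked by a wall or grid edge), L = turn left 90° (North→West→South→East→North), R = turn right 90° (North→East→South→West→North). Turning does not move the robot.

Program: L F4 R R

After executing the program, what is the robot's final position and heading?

Answer: Final position: (row=5, col=4), facing West

Derivation:
Start: (row=5, col=0), facing South
  L: turn left, now facing East
  F4: move forward 4, now at (row=5, col=4)
  R: turn right, now facing South
  R: turn right, now facing West
Final: (row=5, col=4), facing West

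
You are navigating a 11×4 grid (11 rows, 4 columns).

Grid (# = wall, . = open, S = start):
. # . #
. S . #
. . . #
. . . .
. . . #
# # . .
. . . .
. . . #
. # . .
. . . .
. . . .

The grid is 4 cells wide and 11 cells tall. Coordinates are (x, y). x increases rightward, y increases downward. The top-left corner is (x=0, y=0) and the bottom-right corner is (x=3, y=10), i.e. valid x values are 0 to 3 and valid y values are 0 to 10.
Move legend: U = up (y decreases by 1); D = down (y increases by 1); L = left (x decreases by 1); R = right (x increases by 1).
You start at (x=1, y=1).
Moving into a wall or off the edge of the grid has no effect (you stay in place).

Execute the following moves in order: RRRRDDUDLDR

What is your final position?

Start: (x=1, y=1)
  R (right): (x=1, y=1) -> (x=2, y=1)
  [×3]R (right): blocked, stay at (x=2, y=1)
  D (down): (x=2, y=1) -> (x=2, y=2)
  D (down): (x=2, y=2) -> (x=2, y=3)
  U (up): (x=2, y=3) -> (x=2, y=2)
  D (down): (x=2, y=2) -> (x=2, y=3)
  L (left): (x=2, y=3) -> (x=1, y=3)
  D (down): (x=1, y=3) -> (x=1, y=4)
  R (right): (x=1, y=4) -> (x=2, y=4)
Final: (x=2, y=4)

Answer: Final position: (x=2, y=4)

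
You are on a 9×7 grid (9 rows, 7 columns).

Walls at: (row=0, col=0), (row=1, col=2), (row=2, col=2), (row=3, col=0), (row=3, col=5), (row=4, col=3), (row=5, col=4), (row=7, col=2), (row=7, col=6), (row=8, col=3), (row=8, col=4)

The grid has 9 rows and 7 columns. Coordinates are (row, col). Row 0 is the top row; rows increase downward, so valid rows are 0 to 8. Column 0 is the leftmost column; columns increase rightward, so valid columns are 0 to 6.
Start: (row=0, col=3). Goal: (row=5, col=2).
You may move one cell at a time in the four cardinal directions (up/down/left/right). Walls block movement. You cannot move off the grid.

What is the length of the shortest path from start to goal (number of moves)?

Answer: Shortest path length: 6

Derivation:
BFS from (row=0, col=3) until reaching (row=5, col=2):
  Distance 0: (row=0, col=3)
  Distance 1: (row=0, col=2), (row=0, col=4), (row=1, col=3)
  Distance 2: (row=0, col=1), (row=0, col=5), (row=1, col=4), (row=2, col=3)
  Distance 3: (row=0, col=6), (row=1, col=1), (row=1, col=5), (row=2, col=4), (row=3, col=3)
  Distance 4: (row=1, col=0), (row=1, col=6), (row=2, col=1), (row=2, col=5), (row=3, col=2), (row=3, col=4)
  Distance 5: (row=2, col=0), (row=2, col=6), (row=3, col=1), (row=4, col=2), (row=4, col=4)
  Distance 6: (row=3, col=6), (row=4, col=1), (row=4, col=5), (row=5, col=2)  <- goal reached here
One shortest path (6 moves): (row=0, col=3) -> (row=1, col=3) -> (row=2, col=3) -> (row=3, col=3) -> (row=3, col=2) -> (row=4, col=2) -> (row=5, col=2)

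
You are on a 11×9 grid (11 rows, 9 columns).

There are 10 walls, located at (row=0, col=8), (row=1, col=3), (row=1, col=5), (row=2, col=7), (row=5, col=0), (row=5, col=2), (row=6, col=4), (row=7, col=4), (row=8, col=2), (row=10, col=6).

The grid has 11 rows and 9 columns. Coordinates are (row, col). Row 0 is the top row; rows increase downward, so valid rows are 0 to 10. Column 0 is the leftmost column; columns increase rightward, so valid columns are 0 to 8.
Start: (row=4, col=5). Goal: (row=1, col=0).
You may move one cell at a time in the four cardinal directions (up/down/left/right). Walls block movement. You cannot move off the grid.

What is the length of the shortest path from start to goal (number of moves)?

Answer: Shortest path length: 8

Derivation:
BFS from (row=4, col=5) until reaching (row=1, col=0):
  Distance 0: (row=4, col=5)
  Distance 1: (row=3, col=5), (row=4, col=4), (row=4, col=6), (row=5, col=5)
  Distance 2: (row=2, col=5), (row=3, col=4), (row=3, col=6), (row=4, col=3), (row=4, col=7), (row=5, col=4), (row=5, col=6), (row=6, col=5)
  Distance 3: (row=2, col=4), (row=2, col=6), (row=3, col=3), (row=3, col=7), (row=4, col=2), (row=4, col=8), (row=5, col=3), (row=5, col=7), (row=6, col=6), (row=7, col=5)
  Distance 4: (row=1, col=4), (row=1, col=6), (row=2, col=3), (row=3, col=2), (row=3, col=8), (row=4, col=1), (row=5, col=8), (row=6, col=3), (row=6, col=7), (row=7, col=6), (row=8, col=5)
  Distance 5: (row=0, col=4), (row=0, col=6), (row=1, col=7), (row=2, col=2), (row=2, col=8), (row=3, col=1), (row=4, col=0), (row=5, col=1), (row=6, col=2), (row=6, col=8), (row=7, col=3), (row=7, col=7), (row=8, col=4), (row=8, col=6), (row=9, col=5)
  Distance 6: (row=0, col=3), (row=0, col=5), (row=0, col=7), (row=1, col=2), (row=1, col=8), (row=2, col=1), (row=3, col=0), (row=6, col=1), (row=7, col=2), (row=7, col=8), (row=8, col=3), (row=8, col=7), (row=9, col=4), (row=9, col=6), (row=10, col=5)
  Distance 7: (row=0, col=2), (row=1, col=1), (row=2, col=0), (row=6, col=0), (row=7, col=1), (row=8, col=8), (row=9, col=3), (row=9, col=7), (row=10, col=4)
  Distance 8: (row=0, col=1), (row=1, col=0), (row=7, col=0), (row=8, col=1), (row=9, col=2), (row=9, col=8), (row=10, col=3), (row=10, col=7)  <- goal reached here
One shortest path (8 moves): (row=4, col=5) -> (row=4, col=4) -> (row=4, col=3) -> (row=4, col=2) -> (row=4, col=1) -> (row=4, col=0) -> (row=3, col=0) -> (row=2, col=0) -> (row=1, col=0)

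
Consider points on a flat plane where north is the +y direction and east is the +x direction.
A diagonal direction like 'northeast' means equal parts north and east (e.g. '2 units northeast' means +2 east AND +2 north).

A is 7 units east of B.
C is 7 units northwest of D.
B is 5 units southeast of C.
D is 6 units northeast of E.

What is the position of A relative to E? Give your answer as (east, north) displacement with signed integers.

Answer: A is at (east=11, north=8) relative to E.

Derivation:
Place E at the origin (east=0, north=0).
  D is 6 units northeast of E: delta (east=+6, north=+6); D at (east=6, north=6).
  C is 7 units northwest of D: delta (east=-7, north=+7); C at (east=-1, north=13).
  B is 5 units southeast of C: delta (east=+5, north=-5); B at (east=4, north=8).
  A is 7 units east of B: delta (east=+7, north=+0); A at (east=11, north=8).
Therefore A relative to E: (east=11, north=8).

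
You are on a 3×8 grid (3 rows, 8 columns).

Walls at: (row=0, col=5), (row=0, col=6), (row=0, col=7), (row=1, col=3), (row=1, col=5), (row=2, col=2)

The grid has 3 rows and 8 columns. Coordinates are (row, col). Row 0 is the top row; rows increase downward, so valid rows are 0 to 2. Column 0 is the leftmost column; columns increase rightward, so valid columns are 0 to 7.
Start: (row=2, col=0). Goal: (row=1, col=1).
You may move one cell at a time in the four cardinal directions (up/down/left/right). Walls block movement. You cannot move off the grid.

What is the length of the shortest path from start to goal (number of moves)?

Answer: Shortest path length: 2

Derivation:
BFS from (row=2, col=0) until reaching (row=1, col=1):
  Distance 0: (row=2, col=0)
  Distance 1: (row=1, col=0), (row=2, col=1)
  Distance 2: (row=0, col=0), (row=1, col=1)  <- goal reached here
One shortest path (2 moves): (row=2, col=0) -> (row=2, col=1) -> (row=1, col=1)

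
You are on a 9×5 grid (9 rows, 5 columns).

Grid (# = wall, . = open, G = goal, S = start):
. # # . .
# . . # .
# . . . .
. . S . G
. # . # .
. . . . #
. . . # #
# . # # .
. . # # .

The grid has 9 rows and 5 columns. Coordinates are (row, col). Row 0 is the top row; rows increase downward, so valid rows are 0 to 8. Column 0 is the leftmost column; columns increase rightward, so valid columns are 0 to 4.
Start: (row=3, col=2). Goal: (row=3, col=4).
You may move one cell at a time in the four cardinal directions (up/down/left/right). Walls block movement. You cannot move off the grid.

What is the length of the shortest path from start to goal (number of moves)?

Answer: Shortest path length: 2

Derivation:
BFS from (row=3, col=2) until reaching (row=3, col=4):
  Distance 0: (row=3, col=2)
  Distance 1: (row=2, col=2), (row=3, col=1), (row=3, col=3), (row=4, col=2)
  Distance 2: (row=1, col=2), (row=2, col=1), (row=2, col=3), (row=3, col=0), (row=3, col=4), (row=5, col=2)  <- goal reached here
One shortest path (2 moves): (row=3, col=2) -> (row=3, col=3) -> (row=3, col=4)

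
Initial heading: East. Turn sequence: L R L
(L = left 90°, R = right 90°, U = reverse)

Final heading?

Answer: Final heading: North

Derivation:
Start: East
  L (left (90° counter-clockwise)) -> North
  R (right (90° clockwise)) -> East
  L (left (90° counter-clockwise)) -> North
Final: North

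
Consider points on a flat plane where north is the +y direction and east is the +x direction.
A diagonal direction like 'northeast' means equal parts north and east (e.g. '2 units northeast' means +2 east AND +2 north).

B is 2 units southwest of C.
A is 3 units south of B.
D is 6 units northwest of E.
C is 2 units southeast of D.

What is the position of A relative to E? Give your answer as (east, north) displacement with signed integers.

Answer: A is at (east=-6, north=-1) relative to E.

Derivation:
Place E at the origin (east=0, north=0).
  D is 6 units northwest of E: delta (east=-6, north=+6); D at (east=-6, north=6).
  C is 2 units southeast of D: delta (east=+2, north=-2); C at (east=-4, north=4).
  B is 2 units southwest of C: delta (east=-2, north=-2); B at (east=-6, north=2).
  A is 3 units south of B: delta (east=+0, north=-3); A at (east=-6, north=-1).
Therefore A relative to E: (east=-6, north=-1).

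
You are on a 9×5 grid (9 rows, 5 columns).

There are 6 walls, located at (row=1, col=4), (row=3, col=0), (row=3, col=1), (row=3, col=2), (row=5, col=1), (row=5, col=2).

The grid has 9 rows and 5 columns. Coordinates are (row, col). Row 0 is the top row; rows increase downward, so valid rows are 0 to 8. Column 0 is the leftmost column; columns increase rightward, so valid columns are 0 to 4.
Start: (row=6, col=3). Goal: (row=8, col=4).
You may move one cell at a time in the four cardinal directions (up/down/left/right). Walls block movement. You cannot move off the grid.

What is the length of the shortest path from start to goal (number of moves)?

BFS from (row=6, col=3) until reaching (row=8, col=4):
  Distance 0: (row=6, col=3)
  Distance 1: (row=5, col=3), (row=6, col=2), (row=6, col=4), (row=7, col=3)
  Distance 2: (row=4, col=3), (row=5, col=4), (row=6, col=1), (row=7, col=2), (row=7, col=4), (row=8, col=3)
  Distance 3: (row=3, col=3), (row=4, col=2), (row=4, col=4), (row=6, col=0), (row=7, col=1), (row=8, col=2), (row=8, col=4)  <- goal reached here
One shortest path (3 moves): (row=6, col=3) -> (row=6, col=4) -> (row=7, col=4) -> (row=8, col=4)

Answer: Shortest path length: 3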